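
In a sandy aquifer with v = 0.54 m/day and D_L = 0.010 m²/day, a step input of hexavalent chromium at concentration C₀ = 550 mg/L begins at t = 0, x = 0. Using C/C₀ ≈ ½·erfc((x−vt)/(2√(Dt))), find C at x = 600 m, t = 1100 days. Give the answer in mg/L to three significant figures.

55.2 mg/L

For a continuous step input, C/C₀ ≈ ½·erfc((x−vt)/(2√(Dt))).
vt = 0.54 × 1100 = 594 m and 2√(Dt) = 2√(0.010 × 1100) = 6.633 m.
Argument (x−vt)/(2√(Dt)) = (600 − 594)/6.633 = 0.9046; ½·erfc(0.9046) = 0.1004.
C = 550 × 0.1004 = 55.2 mg/L.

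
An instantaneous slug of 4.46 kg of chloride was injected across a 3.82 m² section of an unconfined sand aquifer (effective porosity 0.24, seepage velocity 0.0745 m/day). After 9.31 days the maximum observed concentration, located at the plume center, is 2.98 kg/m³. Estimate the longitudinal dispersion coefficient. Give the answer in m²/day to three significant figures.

0.0228 m²/day

At the plume center C_max = M/(n_e·A·√(4πDt)), so D = M²/(4πt·(n_e·A·C_max)²).
n_e·A·C_max = 0.24 × 3.82 × 2.98 = 2.732 kg/m.
D = 4.46²/(4π × 9.31 × 2.732²) = 0.0228 m²/day.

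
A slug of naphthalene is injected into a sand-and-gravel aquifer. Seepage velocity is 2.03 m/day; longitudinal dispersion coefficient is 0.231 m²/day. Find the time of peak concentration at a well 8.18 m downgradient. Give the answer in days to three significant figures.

For the 1D instantaneous-source solution, setting ∂C/∂t = 0 at fixed x gives v²t² + 2Dt − x² = 0, so t = (√(D² + v²x²) − D)/v².
√(D² + v²x²) = √(0.231² + 2.03² × 8.18²) = 16.61; v² = 4.1209.
t = (16.61 − 0.231)/4.1209 = 3.97 days (vs. the pure-advection estimate x/v = 4.03 d).

3.97 days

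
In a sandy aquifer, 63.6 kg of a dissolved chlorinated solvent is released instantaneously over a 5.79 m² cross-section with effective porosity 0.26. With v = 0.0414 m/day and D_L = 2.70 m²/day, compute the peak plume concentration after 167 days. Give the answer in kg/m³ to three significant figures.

0.561 kg/m³

The peak of an instantaneous 1D plume sits at x = vt; there the Gaussian factor is 1 and C_max = M/(n_e·A·√(4πDt)), where n_e·A is the pore area the mass is dissolved in.
√(4πDt) = √(4π × 2.70 × 167) = 75.27 m, so C_max = 63.6/(0.26 × 5.79 × 75.27) = 0.561 kg/m³.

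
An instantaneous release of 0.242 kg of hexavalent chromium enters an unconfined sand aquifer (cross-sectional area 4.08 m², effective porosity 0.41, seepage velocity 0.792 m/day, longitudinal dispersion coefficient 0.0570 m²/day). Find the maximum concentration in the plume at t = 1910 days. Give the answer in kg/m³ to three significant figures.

0.00391 kg/m³

The peak of an instantaneous 1D plume sits at x = vt; there the Gaussian factor is 1 and C_max = M/(n_e·A·√(4πDt)), where n_e·A is the pore area the mass is dissolved in.
√(4πDt) = √(4π × 0.0570 × 1910) = 36.99 m, so C_max = 0.242/(0.41 × 4.08 × 36.99) = 0.00391 kg/m³.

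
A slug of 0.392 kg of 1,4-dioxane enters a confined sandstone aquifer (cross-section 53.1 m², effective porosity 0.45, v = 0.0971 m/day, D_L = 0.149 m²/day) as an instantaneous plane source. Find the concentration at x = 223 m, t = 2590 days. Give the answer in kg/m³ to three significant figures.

For an instantaneous plane source, C(x,t) = M/(n_e·A·√(4πDt)) · exp(−(x−vt)²/(4Dt)), with n_e·A the pore (flow) area.
Plume center vt = 0.0971 × 2590 = 251.489 m, so the well at 223 m is 28.489 m upgradient of the peak.
√(4πDt) = 69.64 m, giving peak height M/(n_e·A·√(4πDt)) = 0.392/(0.45 × 53.1 × 69.64) = 0.0002356 kg/m³.
(x−vt)²/(4Dt) = (-28.489)²/(4 × 0.149 × 2590) = 0.5258; exp(−0.5258) = 0.5911.
C = 0.0002356 × 0.5911 = 0.000139 kg/m³.

0.000139 kg/m³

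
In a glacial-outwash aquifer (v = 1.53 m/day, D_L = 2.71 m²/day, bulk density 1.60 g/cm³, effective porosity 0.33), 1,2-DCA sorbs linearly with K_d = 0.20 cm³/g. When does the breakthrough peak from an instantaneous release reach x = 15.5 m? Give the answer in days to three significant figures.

17.8 days

Retardation factor R = 1 + ρ_b·K_d/n = 1 + 1.60 × 0.20/0.33 = 1.970.
Sorption retards both mechanisms: v_R = v/R = 0.7766 m/day, D_R = D/R = 1.376 m²/day.
Peak time from v_R²t² + 2D_R t − x² = 0: t = (√(D_R² + v_R²x²) − D_R)/v_R².
√(D_R² + v_R²x²) = √(1.376² + 0.7766² × 15.5²) = 12.12; v_R² = 0.6031.
t = (12.12 − 1.376)/0.6031 = 17.8 days.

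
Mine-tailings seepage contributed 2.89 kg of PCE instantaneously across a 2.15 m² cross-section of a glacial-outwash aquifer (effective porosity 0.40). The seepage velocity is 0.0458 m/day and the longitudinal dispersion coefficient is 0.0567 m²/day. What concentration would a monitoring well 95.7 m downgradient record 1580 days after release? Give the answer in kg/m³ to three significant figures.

For an instantaneous plane source, C(x,t) = M/(n_e·A·√(4πDt)) · exp(−(x−vt)²/(4Dt)), with n_e·A the pore (flow) area.
Plume center vt = 0.0458 × 1580 = 72.364 m, so the well at 95.7 m is 23.336 m downgradient of the peak.
√(4πDt) = 33.55 m, giving peak height M/(n_e·A·√(4πDt)) = 2.89/(0.40 × 2.15 × 33.55) = 0.1002 kg/m³.
(x−vt)²/(4Dt) = (23.336)²/(4 × 0.0567 × 1580) = 1.520; exp(−1.520) = 0.2187.
C = 0.1002 × 0.2187 = 0.0219 kg/m³.

0.0219 kg/m³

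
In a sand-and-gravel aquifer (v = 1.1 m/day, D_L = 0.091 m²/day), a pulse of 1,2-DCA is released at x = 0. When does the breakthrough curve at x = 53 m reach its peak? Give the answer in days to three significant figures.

48.1 days

For the 1D instantaneous-source solution, setting ∂C/∂t = 0 at fixed x gives v²t² + 2Dt − x² = 0, so t = (√(D² + v²x²) − D)/v².
√(D² + v²x²) = √(0.091² + 1.1² × 53²) = 58.30; v² = 1.21.
t = (58.30 − 0.091)/1.21 = 48.1 days (vs. the pure-advection estimate x/v = 48.2 d).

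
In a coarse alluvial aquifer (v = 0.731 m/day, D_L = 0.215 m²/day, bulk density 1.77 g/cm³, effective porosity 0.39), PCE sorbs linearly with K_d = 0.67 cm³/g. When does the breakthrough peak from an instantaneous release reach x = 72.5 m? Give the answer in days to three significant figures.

399 days

Retardation factor R = 1 + ρ_b·K_d/n = 1 + 1.77 × 0.67/0.39 = 4.041.
Sorption retards both mechanisms: v_R = v/R = 0.1809 m/day, D_R = D/R = 0.05320 m²/day.
Peak time from v_R²t² + 2D_R t − x² = 0: t = (√(D_R² + v_R²x²) − D_R)/v_R².
√(D_R² + v_R²x²) = √(0.05320² + 0.1809² × 72.5²) = 13.12; v_R² = 0.03272.
t = (13.12 − 0.05320)/0.03272 = 399 days.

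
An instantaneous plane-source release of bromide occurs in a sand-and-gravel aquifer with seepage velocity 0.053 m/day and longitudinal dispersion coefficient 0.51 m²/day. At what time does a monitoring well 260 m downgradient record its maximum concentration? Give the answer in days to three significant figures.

4730 days

For the 1D instantaneous-source solution, setting ∂C/∂t = 0 at fixed x gives v²t² + 2Dt − x² = 0, so t = (√(D² + v²x²) − D)/v².
√(D² + v²x²) = √(0.51² + 0.053² × 260²) = 13.79; v² = 0.002809.
t = (13.79 − 0.51)/0.002809 = 4730 days (vs. the pure-advection estimate x/v = 4910 d).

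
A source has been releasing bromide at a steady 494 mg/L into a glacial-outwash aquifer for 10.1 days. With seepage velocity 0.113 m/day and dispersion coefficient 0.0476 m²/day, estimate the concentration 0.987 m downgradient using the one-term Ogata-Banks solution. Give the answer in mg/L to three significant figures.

278 mg/L

For a continuous step input, C/C₀ ≈ ½·erfc((x−vt)/(2√(Dt))).
vt = 0.113 × 10.1 = 1.1413 m and 2√(Dt) = 2√(0.0476 × 10.1) = 1.387 m.
Argument (x−vt)/(2√(Dt)) = (0.987 − 1.1413)/1.387 = -0.1112; ½·erfc(-0.1112) = 0.5625.
C = 494 × 0.5625 = 278 mg/L.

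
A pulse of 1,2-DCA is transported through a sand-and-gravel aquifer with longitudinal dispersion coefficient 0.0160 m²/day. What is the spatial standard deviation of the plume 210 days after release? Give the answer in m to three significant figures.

Dispersive spreading gives a Gaussian with σ² = 2Dt; advection only shifts the center.
σ = √(2 × 0.0160 × 210) = 2.59 m.

2.59 m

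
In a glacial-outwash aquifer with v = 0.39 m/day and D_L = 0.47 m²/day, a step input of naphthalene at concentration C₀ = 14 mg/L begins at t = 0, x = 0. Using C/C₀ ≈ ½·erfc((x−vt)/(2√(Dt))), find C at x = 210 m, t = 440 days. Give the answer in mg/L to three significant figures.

0.413 mg/L

For a continuous step input, C/C₀ ≈ ½·erfc((x−vt)/(2√(Dt))).
vt = 0.39 × 440 = 171.6 m and 2√(Dt) = 2√(0.47 × 440) = 28.76 m.
Argument (x−vt)/(2√(Dt)) = (210 − 171.6)/28.76 = 1.335; ½·erfc(1.335) = 0.02951.
C = 14 × 0.02951 = 0.413 mg/L.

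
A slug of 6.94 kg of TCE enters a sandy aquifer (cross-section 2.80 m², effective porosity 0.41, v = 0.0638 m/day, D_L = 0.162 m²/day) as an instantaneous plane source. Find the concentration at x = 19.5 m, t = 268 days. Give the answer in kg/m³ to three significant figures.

For an instantaneous plane source, C(x,t) = M/(n_e·A·√(4πDt)) · exp(−(x−vt)²/(4Dt)), with n_e·A the pore (flow) area.
Plume center vt = 0.0638 × 268 = 17.0984 m, so the well at 19.5 m is 2.4016 m downgradient of the peak.
√(4πDt) = 23.36 m, giving peak height M/(n_e·A·√(4πDt)) = 6.94/(0.41 × 2.80 × 23.36) = 0.2588 kg/m³.
(x−vt)²/(4Dt) = (2.4016)²/(4 × 0.162 × 268) = 0.03321; exp(−0.03321) = 0.9673.
C = 0.2588 × 0.9673 = 0.250 kg/m³.

0.250 kg/m³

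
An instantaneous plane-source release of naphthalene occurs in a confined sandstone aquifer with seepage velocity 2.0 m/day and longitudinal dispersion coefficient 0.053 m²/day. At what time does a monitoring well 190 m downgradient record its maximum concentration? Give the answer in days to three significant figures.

95.0 days

For the 1D instantaneous-source solution, setting ∂C/∂t = 0 at fixed x gives v²t² + 2Dt − x² = 0, so t = (√(D² + v²x²) − D)/v².
√(D² + v²x²) = √(0.053² + 2.0² × 190²) = 380.0; v² = 4.
t = (380.0 − 0.053)/4 = 95.0 days (vs. the pure-advection estimate x/v = 95.0 d).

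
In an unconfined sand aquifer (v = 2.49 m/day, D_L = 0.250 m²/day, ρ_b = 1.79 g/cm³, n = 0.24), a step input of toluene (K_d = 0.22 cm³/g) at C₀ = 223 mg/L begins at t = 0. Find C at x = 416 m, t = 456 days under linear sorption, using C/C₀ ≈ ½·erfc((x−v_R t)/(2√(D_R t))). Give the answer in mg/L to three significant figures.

Retardation factor R = 1 + ρ_b·K_d/n = 1 + 1.79 × 0.22/0.24 = 2.641.
Sorption retards both mechanisms: v_R = v/R = 0.9428 m/day, D_R = D/R = 0.09466 m²/day.
v_R·t = 0.9428 × 456 = 429.9168 m; 2√(D_R t) = 13.14 m; argument = (416 − 429.9168)/13.14 = -1.059.
C = C₀ × ½·erfc(-1.059) = 223 × 0.9329 = 208 mg/L.

208 mg/L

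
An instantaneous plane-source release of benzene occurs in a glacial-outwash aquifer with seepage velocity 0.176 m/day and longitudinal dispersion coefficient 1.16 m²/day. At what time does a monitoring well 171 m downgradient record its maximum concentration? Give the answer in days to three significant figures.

935 days

For the 1D instantaneous-source solution, setting ∂C/∂t = 0 at fixed x gives v²t² + 2Dt − x² = 0, so t = (√(D² + v²x²) − D)/v².
√(D² + v²x²) = √(1.16² + 0.176² × 171²) = 30.12; v² = 0.030976.
t = (30.12 − 1.16)/0.030976 = 935 days (vs. the pure-advection estimate x/v = 972 d).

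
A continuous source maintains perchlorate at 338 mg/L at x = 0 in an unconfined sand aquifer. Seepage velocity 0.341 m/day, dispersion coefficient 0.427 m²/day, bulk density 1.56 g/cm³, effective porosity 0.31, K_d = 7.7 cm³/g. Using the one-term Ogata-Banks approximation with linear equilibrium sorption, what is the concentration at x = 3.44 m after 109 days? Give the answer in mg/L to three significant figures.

Retardation factor R = 1 + ρ_b·K_d/n = 1 + 1.56 × 7.7/0.31 = 39.75.
Sorption retards both mechanisms: v_R = v/R = 0.008579 m/day, D_R = D/R = 0.01074 m²/day.
v_R·t = 0.008579 × 109 = 0.935111 m; 2√(D_R t) = 2.164 m; argument = (3.44 − 0.935111)/2.164 = 1.158.
C = C₀ × ½·erfc(1.158) = 338 × 0.05075 = 17.2 mg/L.

17.2 mg/L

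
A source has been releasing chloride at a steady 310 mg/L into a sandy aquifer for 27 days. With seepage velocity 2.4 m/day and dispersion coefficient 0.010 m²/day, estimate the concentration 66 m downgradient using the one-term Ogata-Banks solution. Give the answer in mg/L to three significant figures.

For a continuous step input, C/C₀ ≈ ½·erfc((x−vt)/(2√(Dt))).
vt = 2.4 × 27 = 64.8 m and 2√(Dt) = 2√(0.010 × 27) = 1.039 m.
Argument (x−vt)/(2√(Dt)) = (66 − 64.8)/1.039 = 1.155; ½·erfc(1.155) = 0.05119.
C = 310 × 0.05119 = 15.9 mg/L.

15.9 mg/L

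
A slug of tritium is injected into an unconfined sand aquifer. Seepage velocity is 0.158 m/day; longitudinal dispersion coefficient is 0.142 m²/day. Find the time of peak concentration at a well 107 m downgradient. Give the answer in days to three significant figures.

For the 1D instantaneous-source solution, setting ∂C/∂t = 0 at fixed x gives v²t² + 2Dt − x² = 0, so t = (√(D² + v²x²) − D)/v².
√(D² + v²x²) = √(0.142² + 0.158² × 107²) = 16.91; v² = 0.024964.
t = (16.91 − 0.142)/0.024964 = 672 days (vs. the pure-advection estimate x/v = 677 d).

672 days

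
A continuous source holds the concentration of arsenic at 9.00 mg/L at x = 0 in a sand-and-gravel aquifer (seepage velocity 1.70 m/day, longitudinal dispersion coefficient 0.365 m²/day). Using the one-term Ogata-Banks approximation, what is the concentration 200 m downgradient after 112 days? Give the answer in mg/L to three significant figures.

For a continuous step input, C/C₀ ≈ ½·erfc((x−vt)/(2√(Dt))).
vt = 1.70 × 112 = 190.4 m and 2√(Dt) = 2√(0.365 × 112) = 12.79 m.
Argument (x−vt)/(2√(Dt)) = (200 − 190.4)/12.79 = 0.7506; ½·erfc(0.7506) = 0.1442.
C = 9.00 × 0.1442 = 1.30 mg/L.

1.30 mg/L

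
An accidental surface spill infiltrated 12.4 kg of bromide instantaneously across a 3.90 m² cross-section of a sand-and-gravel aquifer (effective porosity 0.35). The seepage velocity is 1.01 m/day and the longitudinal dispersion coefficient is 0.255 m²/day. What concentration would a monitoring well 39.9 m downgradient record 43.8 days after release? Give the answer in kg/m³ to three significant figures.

For an instantaneous plane source, C(x,t) = M/(n_e·A·√(4πDt)) · exp(−(x−vt)²/(4Dt)), with n_e·A the pore (flow) area.
Plume center vt = 1.01 × 43.8 = 44.238 m, so the well at 39.9 m is 4.338 m upgradient of the peak.
√(4πDt) = 11.85 m, giving peak height M/(n_e·A·√(4πDt)) = 12.4/(0.35 × 3.90 × 11.85) = 0.7666 kg/m³.
(x−vt)²/(4Dt) = (-4.338)²/(4 × 0.255 × 43.8) = 0.4212; exp(−0.4212) = 0.6563.
C = 0.7666 × 0.6563 = 0.503 kg/m³.

0.503 kg/m³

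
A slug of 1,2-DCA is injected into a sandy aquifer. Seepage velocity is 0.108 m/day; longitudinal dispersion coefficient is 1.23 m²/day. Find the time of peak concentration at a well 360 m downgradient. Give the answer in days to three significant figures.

For the 1D instantaneous-source solution, setting ∂C/∂t = 0 at fixed x gives v²t² + 2Dt − x² = 0, so t = (√(D² + v²x²) − D)/v².
√(D² + v²x²) = √(1.23² + 0.108² × 360²) = 38.90; v² = 0.011664.
t = (38.90 − 1.23)/0.011664 = 3230 days (vs. the pure-advection estimate x/v = 3330 d).

3230 days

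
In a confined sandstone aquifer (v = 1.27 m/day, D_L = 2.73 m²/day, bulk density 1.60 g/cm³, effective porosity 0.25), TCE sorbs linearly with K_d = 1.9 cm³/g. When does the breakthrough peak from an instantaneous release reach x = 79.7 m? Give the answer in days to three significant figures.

Retardation factor R = 1 + ρ_b·K_d/n = 1 + 1.60 × 1.9/0.25 = 13.16.
Sorption retards both mechanisms: v_R = v/R = 0.09650 m/day, D_R = D/R = 0.2074 m²/day.
Peak time from v_R²t² + 2D_R t − x² = 0: t = (√(D_R² + v_R²x²) − D_R)/v_R².
√(D_R² + v_R²x²) = √(0.2074² + 0.09650² × 79.7²) = 7.694; v_R² = 0.009312.
t = (7.694 − 0.2074)/0.009312 = 804 days.

804 days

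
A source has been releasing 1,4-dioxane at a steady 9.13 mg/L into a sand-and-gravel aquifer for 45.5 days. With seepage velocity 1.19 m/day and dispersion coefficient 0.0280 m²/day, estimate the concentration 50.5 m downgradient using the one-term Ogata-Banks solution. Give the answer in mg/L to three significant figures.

For a continuous step input, C/C₀ ≈ ½·erfc((x−vt)/(2√(Dt))).
vt = 1.19 × 45.5 = 54.145 m and 2√(Dt) = 2√(0.0280 × 45.5) = 2.257 m.
Argument (x−vt)/(2√(Dt)) = (50.5 − 54.145)/2.257 = -1.615; ½·erfc(-1.615) = 0.9888.
C = 9.13 × 0.9888 = 9.03 mg/L.

9.03 mg/L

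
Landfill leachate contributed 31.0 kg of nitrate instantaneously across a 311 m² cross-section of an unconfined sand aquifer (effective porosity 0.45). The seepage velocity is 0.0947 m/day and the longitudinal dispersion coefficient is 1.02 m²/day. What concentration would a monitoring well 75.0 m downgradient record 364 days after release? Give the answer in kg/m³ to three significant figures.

0.00107 kg/m³

For an instantaneous plane source, C(x,t) = M/(n_e·A·√(4πDt)) · exp(−(x−vt)²/(4Dt)), with n_e·A the pore (flow) area.
Plume center vt = 0.0947 × 364 = 34.4708 m, so the well at 75.0 m is 40.5292 m downgradient of the peak.
√(4πDt) = 68.31 m, giving peak height M/(n_e·A·√(4πDt)) = 31.0/(0.45 × 311 × 68.31) = 0.003243 kg/m³.
(x−vt)²/(4Dt) = (40.5292)²/(4 × 1.02 × 364) = 1.106; exp(−1.106) = 0.3309.
C = 0.003243 × 0.3309 = 0.00107 kg/m³.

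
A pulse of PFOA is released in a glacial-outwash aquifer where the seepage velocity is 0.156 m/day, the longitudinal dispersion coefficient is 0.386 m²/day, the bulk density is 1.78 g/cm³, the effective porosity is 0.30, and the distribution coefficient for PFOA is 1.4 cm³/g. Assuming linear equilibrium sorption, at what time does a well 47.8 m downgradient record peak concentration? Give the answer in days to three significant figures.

Retardation factor R = 1 + ρ_b·K_d/n = 1 + 1.78 × 1.4/0.30 = 9.307.
Sorption retards both mechanisms: v_R = v/R = 0.01676 m/day, D_R = D/R = 0.04147 m²/day.
Peak time from v_R²t² + 2D_R t − x² = 0: t = (√(D_R² + v_R²x²) − D_R)/v_R².
√(D_R² + v_R²x²) = √(0.04147² + 0.01676² × 47.8²) = 0.8022; v_R² = 0.0002809.
t = (0.8022 − 0.04147)/0.0002809 = 2710 days.

2710 days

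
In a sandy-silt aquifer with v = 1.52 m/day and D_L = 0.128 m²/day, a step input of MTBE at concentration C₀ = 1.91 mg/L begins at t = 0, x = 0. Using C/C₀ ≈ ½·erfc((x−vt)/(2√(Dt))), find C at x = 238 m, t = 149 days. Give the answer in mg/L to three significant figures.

For a continuous step input, C/C₀ ≈ ½·erfc((x−vt)/(2√(Dt))).
vt = 1.52 × 149 = 226.48 m and 2√(Dt) = 2√(0.128 × 149) = 8.734 m.
Argument (x−vt)/(2√(Dt)) = (238 − 226.48)/8.734 = 1.319; ½·erfc(1.319) = 0.03107.
C = 1.91 × 0.03107 = 0.0593 mg/L.

0.0593 mg/L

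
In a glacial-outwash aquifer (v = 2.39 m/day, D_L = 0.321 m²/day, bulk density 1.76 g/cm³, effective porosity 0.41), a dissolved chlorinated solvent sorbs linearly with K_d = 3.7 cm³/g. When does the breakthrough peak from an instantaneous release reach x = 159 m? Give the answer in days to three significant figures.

1120 days

Retardation factor R = 1 + ρ_b·K_d/n = 1 + 1.76 × 3.7/0.41 = 16.88.
Sorption retards both mechanisms: v_R = v/R = 0.1416 m/day, D_R = D/R = 0.01902 m²/day.
Peak time from v_R²t² + 2D_R t − x² = 0: t = (√(D_R² + v_R²x²) − D_R)/v_R².
√(D_R² + v_R²x²) = √(0.01902² + 0.1416² × 159²) = 22.51; v_R² = 0.02005.
t = (22.51 − 0.01902)/0.02005 = 1120 days.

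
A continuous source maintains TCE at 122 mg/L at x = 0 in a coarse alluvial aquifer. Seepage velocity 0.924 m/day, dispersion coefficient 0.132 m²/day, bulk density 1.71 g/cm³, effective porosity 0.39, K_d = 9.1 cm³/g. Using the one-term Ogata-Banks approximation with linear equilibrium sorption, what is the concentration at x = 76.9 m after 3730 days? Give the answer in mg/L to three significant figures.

114 mg/L

Retardation factor R = 1 + ρ_b·K_d/n = 1 + 1.71 × 9.1/0.39 = 40.90.
Sorption retards both mechanisms: v_R = v/R = 0.02259 m/day, D_R = D/R = 0.003227 m²/day.
v_R·t = 0.02259 × 3730 = 84.2607 m; 2√(D_R t) = 6.939 m; argument = (76.9 − 84.2607)/6.939 = -1.061.
C = C₀ × ½·erfc(-1.061) = 122 × 0.9333 = 114 mg/L.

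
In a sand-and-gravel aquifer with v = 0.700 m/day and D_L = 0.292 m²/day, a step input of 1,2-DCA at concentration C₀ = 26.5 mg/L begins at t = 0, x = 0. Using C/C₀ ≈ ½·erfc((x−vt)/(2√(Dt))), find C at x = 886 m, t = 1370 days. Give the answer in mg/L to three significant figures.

For a continuous step input, C/C₀ ≈ ½·erfc((x−vt)/(2√(Dt))).
vt = 0.700 × 1370 = 959 m and 2√(Dt) = 2√(0.292 × 1370) = 40.00 m.
Argument (x−vt)/(2√(Dt)) = (886 − 959)/40.00 = -1.825; ½·erfc(-1.825) = 0.9951.
C = 26.5 × 0.9951 = 26.4 mg/L.

26.4 mg/L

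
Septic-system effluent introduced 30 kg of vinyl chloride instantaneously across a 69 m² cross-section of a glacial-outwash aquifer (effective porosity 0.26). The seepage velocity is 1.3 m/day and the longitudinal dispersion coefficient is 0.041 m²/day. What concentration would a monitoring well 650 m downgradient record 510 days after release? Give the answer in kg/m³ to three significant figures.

For an instantaneous plane source, C(x,t) = M/(n_e·A·√(4πDt)) · exp(−(x−vt)²/(4Dt)), with n_e·A the pore (flow) area.
Plume center vt = 1.3 × 510 = 663 m, so the well at 650 m is 13 m upgradient of the peak.
√(4πDt) = 16.21 m, giving peak height M/(n_e·A·√(4πDt)) = 30/(0.26 × 69 × 16.21) = 0.1032 kg/m³.
(x−vt)²/(4Dt) = (-13)²/(4 × 0.041 × 510) = 2.021; exp(−2.021) = 0.1325.
C = 0.1032 × 0.1325 = 0.0137 kg/m³.

0.0137 kg/m³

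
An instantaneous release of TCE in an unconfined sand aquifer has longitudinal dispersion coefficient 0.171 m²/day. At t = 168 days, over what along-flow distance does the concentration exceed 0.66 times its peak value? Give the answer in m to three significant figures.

13.8 m

The plume is Gaussian with σ = √(2Dt) = √(2 × 0.171 × 168) = 7.580 m.
C/C_peak = exp(−Δx²/(2σ²)) = 0.66 ⇒ Δx = σ·√(−2 ln 0.66) = 7.580 × 0.9116 = 6.910 m.
Width = 2Δx = 13.8 m.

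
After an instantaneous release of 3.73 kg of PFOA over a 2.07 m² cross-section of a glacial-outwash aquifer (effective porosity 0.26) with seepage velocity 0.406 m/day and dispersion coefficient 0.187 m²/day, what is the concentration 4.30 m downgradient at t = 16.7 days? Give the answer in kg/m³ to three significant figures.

0.676 kg/m³

For an instantaneous plane source, C(x,t) = M/(n_e·A·√(4πDt)) · exp(−(x−vt)²/(4Dt)), with n_e·A the pore (flow) area.
Plume center vt = 0.406 × 16.7 = 6.7802 m, so the well at 4.30 m is 2.4802 m upgradient of the peak.
√(4πDt) = 6.264 m, giving peak height M/(n_e·A·√(4πDt)) = 3.73/(0.26 × 2.07 × 6.264) = 1.106 kg/m³.
(x−vt)²/(4Dt) = (-2.4802)²/(4 × 0.187 × 16.7) = 0.4924; exp(−0.4924) = 0.6112.
C = 1.106 × 0.6112 = 0.676 kg/m³.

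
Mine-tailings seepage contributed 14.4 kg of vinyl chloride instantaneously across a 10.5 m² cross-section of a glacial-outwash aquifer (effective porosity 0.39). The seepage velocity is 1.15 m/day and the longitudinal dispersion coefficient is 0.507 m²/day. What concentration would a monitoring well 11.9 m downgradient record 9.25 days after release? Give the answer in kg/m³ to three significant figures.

0.421 kg/m³

For an instantaneous plane source, C(x,t) = M/(n_e·A·√(4πDt)) · exp(−(x−vt)²/(4Dt)), with n_e·A the pore (flow) area.
Plume center vt = 1.15 × 9.25 = 10.6375 m, so the well at 11.9 m is 1.2625 m downgradient of the peak.
√(4πDt) = 7.677 m, giving peak height M/(n_e·A·√(4πDt)) = 14.4/(0.39 × 10.5 × 7.677) = 0.4581 kg/m³.
(x−vt)²/(4Dt) = (1.2625)²/(4 × 0.507 × 9.25) = 0.08497; exp(−0.08497) = 0.9185.
C = 0.4581 × 0.9185 = 0.421 kg/m³.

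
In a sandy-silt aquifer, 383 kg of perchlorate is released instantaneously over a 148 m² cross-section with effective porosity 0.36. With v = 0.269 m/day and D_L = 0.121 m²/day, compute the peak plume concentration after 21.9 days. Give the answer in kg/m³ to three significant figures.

1.25 kg/m³

The peak of an instantaneous 1D plume sits at x = vt; there the Gaussian factor is 1 and C_max = M/(n_e·A·√(4πDt)), where n_e·A is the pore area the mass is dissolved in.
√(4πDt) = √(4π × 0.121 × 21.9) = 5.771 m, so C_max = 383/(0.36 × 148 × 5.771) = 1.25 kg/m³.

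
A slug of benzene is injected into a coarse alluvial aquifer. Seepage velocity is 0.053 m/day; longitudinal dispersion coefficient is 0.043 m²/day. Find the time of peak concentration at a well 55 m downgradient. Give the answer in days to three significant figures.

1020 days

For the 1D instantaneous-source solution, setting ∂C/∂t = 0 at fixed x gives v²t² + 2Dt − x² = 0, so t = (√(D² + v²x²) − D)/v².
√(D² + v²x²) = √(0.043² + 0.053² × 55²) = 2.915; v² = 0.002809.
t = (2.915 − 0.043)/0.002809 = 1020 days (vs. the pure-advection estimate x/v = 1040 d).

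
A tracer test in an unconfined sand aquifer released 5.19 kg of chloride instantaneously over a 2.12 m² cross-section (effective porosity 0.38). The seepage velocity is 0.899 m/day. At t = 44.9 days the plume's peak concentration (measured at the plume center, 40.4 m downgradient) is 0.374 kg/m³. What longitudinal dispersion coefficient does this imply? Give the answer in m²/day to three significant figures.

At the plume center C_max = M/(n_e·A·√(4πDt)), so D = M²/(4πt·(n_e·A·C_max)²).
n_e·A·C_max = 0.38 × 2.12 × 0.374 = 0.3013 kg/m.
D = 5.19²/(4π × 44.9 × 0.3013²) = 0.526 m²/day.

0.526 m²/day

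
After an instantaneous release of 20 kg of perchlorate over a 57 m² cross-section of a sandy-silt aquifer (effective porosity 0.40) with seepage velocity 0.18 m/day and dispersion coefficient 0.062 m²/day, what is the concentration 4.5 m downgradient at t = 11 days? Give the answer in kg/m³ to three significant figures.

For an instantaneous plane source, C(x,t) = M/(n_e·A·√(4πDt)) · exp(−(x−vt)²/(4Dt)), with n_e·A the pore (flow) area.
Plume center vt = 0.18 × 11 = 1.98 m, so the well at 4.5 m is 2.52 m downgradient of the peak.
√(4πDt) = 2.928 m, giving peak height M/(n_e·A·√(4πDt)) = 20/(0.40 × 57 × 2.928) = 0.2996 kg/m³.
(x−vt)²/(4Dt) = (2.52)²/(4 × 0.062 × 11) = 2.328; exp(−2.328) = 0.09749.
C = 0.2996 × 0.09749 = 0.0292 kg/m³.

0.0292 kg/m³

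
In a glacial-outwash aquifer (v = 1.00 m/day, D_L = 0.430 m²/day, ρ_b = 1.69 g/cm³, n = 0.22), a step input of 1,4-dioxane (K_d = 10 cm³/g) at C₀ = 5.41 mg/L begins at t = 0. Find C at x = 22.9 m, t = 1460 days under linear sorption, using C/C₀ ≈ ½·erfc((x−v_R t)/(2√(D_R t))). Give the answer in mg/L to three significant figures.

Retardation factor R = 1 + ρ_b·K_d/n = 1 + 1.69 × 10/0.22 = 77.82.
Sorption retards both mechanisms: v_R = v/R = 0.01285 m/day, D_R = D/R = 0.005526 m²/day.
v_R·t = 0.01285 × 1460 = 18.761 m; 2√(D_R t) = 5.681 m; argument = (22.9 − 18.761)/5.681 = 0.7286.
C = C₀ × ½·erfc(0.7286) = 5.41 × 0.1514 = 0.819 mg/L.

0.819 mg/L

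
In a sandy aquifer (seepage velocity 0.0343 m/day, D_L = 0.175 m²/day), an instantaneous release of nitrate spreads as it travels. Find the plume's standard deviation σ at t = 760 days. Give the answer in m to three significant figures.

Dispersive spreading gives a Gaussian with σ² = 2Dt; advection only shifts the center.
σ = √(2 × 0.175 × 760) = 16.3 m.

16.3 m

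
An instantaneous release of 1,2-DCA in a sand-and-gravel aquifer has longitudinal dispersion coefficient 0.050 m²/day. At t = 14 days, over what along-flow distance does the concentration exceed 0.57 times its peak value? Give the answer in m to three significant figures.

The plume is Gaussian with σ = √(2Dt) = √(2 × 0.050 × 14) = 1.183 m.
C/C_peak = exp(−Δx²/(2σ²)) = 0.57 ⇒ Δx = σ·√(−2 ln 0.57) = 1.183 × 1.060 = 1.254 m.
Width = 2Δx = 2.51 m.

2.51 m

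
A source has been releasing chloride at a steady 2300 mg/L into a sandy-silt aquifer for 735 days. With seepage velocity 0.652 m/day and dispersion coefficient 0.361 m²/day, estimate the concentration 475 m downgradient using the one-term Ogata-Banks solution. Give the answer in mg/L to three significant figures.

1320 mg/L

For a continuous step input, C/C₀ ≈ ½·erfc((x−vt)/(2√(Dt))).
vt = 0.652 × 735 = 479.22 m and 2√(Dt) = 2√(0.361 × 735) = 32.58 m.
Argument (x−vt)/(2√(Dt)) = (475 − 479.22)/32.58 = -0.1295; ½·erfc(-0.1295) = 0.5727.
C = 2300 × 0.5727 = 1320 mg/L.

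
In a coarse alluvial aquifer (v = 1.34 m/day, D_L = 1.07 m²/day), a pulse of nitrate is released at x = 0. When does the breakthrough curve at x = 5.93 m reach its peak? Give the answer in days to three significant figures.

3.87 days

For the 1D instantaneous-source solution, setting ∂C/∂t = 0 at fixed x gives v²t² + 2Dt − x² = 0, so t = (√(D² + v²x²) − D)/v².
√(D² + v²x²) = √(1.07² + 1.34² × 5.93²) = 8.018; v² = 1.7956.
t = (8.018 − 1.07)/1.7956 = 3.87 days (vs. the pure-advection estimate x/v = 4.43 d).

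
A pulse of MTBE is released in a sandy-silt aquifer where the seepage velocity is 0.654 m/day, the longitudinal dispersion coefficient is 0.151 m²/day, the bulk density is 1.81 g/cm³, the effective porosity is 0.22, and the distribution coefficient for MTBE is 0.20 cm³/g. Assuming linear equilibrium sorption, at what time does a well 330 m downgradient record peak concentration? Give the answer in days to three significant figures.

1330 days

Retardation factor R = 1 + ρ_b·K_d/n = 1 + 1.81 × 0.20/0.22 = 2.645.
Sorption retards both mechanisms: v_R = v/R = 0.2473 m/day, D_R = D/R = 0.05709 m²/day.
Peak time from v_R²t² + 2D_R t − x² = 0: t = (√(D_R² + v_R²x²) − D_R)/v_R².
√(D_R² + v_R²x²) = √(0.05709² + 0.2473² × 330²) = 81.61; v_R² = 0.06116.
t = (81.61 − 0.05709)/0.06116 = 1330 days.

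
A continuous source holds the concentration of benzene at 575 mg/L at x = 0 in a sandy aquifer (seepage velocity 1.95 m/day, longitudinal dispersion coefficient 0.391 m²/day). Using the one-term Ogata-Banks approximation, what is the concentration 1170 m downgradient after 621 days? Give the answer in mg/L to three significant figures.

For a continuous step input, C/C₀ ≈ ½·erfc((x−vt)/(2√(Dt))).
vt = 1.95 × 621 = 1210.95 m and 2√(Dt) = 2√(0.391 × 621) = 31.16 m.
Argument (x−vt)/(2√(Dt)) = (1170 − 1210.95)/31.16 = -1.314; ½·erfc(-1.314) = 0.9684.
C = 575 × 0.9684 = 557 mg/L.

557 mg/L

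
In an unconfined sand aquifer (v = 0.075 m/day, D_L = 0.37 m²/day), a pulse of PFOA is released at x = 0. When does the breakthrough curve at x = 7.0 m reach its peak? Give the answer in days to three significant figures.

48.4 days

For the 1D instantaneous-source solution, setting ∂C/∂t = 0 at fixed x gives v²t² + 2Dt − x² = 0, so t = (√(D² + v²x²) − D)/v².
√(D² + v²x²) = √(0.37² + 0.075² × 7.0²) = 0.6423; v² = 0.005625.
t = (0.6423 − 0.37)/0.005625 = 48.4 days (vs. the pure-advection estimate x/v = 93.3 d).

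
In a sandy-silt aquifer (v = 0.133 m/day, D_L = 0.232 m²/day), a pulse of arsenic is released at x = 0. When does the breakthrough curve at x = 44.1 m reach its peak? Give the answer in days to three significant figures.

For the 1D instantaneous-source solution, setting ∂C/∂t = 0 at fixed x gives v²t² + 2Dt − x² = 0, so t = (√(D² + v²x²) − D)/v².
√(D² + v²x²) = √(0.232² + 0.133² × 44.1²) = 5.870; v² = 0.017689.
t = (5.870 − 0.232)/0.017689 = 319 days (vs. the pure-advection estimate x/v = 332 d).

319 days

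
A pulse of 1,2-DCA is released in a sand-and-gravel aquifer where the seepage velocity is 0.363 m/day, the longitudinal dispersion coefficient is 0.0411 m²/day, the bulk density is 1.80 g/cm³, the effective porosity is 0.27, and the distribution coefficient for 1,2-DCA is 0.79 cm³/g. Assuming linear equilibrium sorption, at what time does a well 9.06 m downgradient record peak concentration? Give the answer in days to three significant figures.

Retardation factor R = 1 + ρ_b·K_d/n = 1 + 1.80 × 0.79/0.27 = 6.267.
Sorption retards both mechanisms: v_R = v/R = 0.05792 m/day, D_R = D/R = 0.006558 m²/day.
Peak time from v_R²t² + 2D_R t − x² = 0: t = (√(D_R² + v_R²x²) − D_R)/v_R².
√(D_R² + v_R²x²) = √(0.006558² + 0.05792² × 9.06²) = 0.5248; v_R² = 0.003355.
t = (0.5248 − 0.006558)/0.003355 = 154 days.

154 days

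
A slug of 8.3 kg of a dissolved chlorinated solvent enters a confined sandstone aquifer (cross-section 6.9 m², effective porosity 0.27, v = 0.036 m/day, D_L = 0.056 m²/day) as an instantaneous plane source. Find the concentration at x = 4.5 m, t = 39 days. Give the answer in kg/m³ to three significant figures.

0.284 kg/m³

For an instantaneous plane source, C(x,t) = M/(n_e·A·√(4πDt)) · exp(−(x−vt)²/(4Dt)), with n_e·A the pore (flow) area.
Plume center vt = 0.036 × 39 = 1.404 m, so the well at 4.5 m is 3.096 m downgradient of the peak.
√(4πDt) = 5.239 m, giving peak height M/(n_e·A·√(4πDt)) = 8.3/(0.27 × 6.9 × 5.239) = 0.8504 kg/m³.
(x−vt)²/(4Dt) = (3.096)²/(4 × 0.056 × 39) = 1.097; exp(−1.097) = 0.3339.
C = 0.8504 × 0.3339 = 0.284 kg/m³.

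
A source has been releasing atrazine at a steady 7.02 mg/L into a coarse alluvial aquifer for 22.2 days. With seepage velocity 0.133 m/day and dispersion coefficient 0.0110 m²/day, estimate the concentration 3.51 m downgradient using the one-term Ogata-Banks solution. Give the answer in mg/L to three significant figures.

For a continuous step input, C/C₀ ≈ ½·erfc((x−vt)/(2√(Dt))).
vt = 0.133 × 22.2 = 2.9526 m and 2√(Dt) = 2√(0.0110 × 22.2) = 0.9883 m.
Argument (x−vt)/(2√(Dt)) = (3.51 − 2.9526)/0.9883 = 0.5640; ½·erfc(0.5640) = 0.2125.
C = 7.02 × 0.2125 = 1.49 mg/L.

1.49 mg/L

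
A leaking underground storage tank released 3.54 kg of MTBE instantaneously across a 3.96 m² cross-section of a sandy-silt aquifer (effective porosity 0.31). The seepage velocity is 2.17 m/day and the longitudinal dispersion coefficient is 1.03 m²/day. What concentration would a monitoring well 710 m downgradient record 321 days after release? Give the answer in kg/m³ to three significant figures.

0.0390 kg/m³

For an instantaneous plane source, C(x,t) = M/(n_e·A·√(4πDt)) · exp(−(x−vt)²/(4Dt)), with n_e·A the pore (flow) area.
Plume center vt = 2.17 × 321 = 696.57 m, so the well at 710 m is 13.43 m downgradient of the peak.
√(4πDt) = 64.46 m, giving peak height M/(n_e·A·√(4πDt)) = 3.54/(0.31 × 3.96 × 64.46) = 0.04474 kg/m³.
(x−vt)²/(4Dt) = (13.43)²/(4 × 1.03 × 321) = 0.1364; exp(−0.1364) = 0.8725.
C = 0.04474 × 0.8725 = 0.0390 kg/m³.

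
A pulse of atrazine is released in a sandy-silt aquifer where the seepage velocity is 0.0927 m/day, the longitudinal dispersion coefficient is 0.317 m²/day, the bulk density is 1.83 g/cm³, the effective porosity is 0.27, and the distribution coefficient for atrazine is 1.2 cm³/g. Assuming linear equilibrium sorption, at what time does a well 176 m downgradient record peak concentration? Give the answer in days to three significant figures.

Retardation factor R = 1 + ρ_b·K_d/n = 1 + 1.83 × 1.2/0.27 = 9.133.
Sorption retards both mechanisms: v_R = v/R = 0.01015 m/day, D_R = D/R = 0.03471 m²/day.
Peak time from v_R²t² + 2D_R t − x² = 0: t = (√(D_R² + v_R²x²) − D_R)/v_R².
√(D_R² + v_R²x²) = √(0.03471² + 0.01015² × 176²) = 1.787; v_R² = 0.0001030.
t = (1.787 − 0.03471)/0.0001030 = 17000 days.

17000 days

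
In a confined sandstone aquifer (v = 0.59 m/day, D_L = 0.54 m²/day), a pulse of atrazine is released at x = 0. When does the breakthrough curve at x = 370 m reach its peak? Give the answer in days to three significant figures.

For the 1D instantaneous-source solution, setting ∂C/∂t = 0 at fixed x gives v²t² + 2Dt − x² = 0, so t = (√(D² + v²x²) − D)/v².
√(D² + v²x²) = √(0.54² + 0.59² × 370²) = 218.3; v² = 0.3481.
t = (218.3 − 0.54)/0.3481 = 626 days (vs. the pure-advection estimate x/v = 627 d).

626 days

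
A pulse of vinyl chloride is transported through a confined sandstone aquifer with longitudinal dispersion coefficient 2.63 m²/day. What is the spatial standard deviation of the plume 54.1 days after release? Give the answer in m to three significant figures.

16.9 m

Dispersive spreading gives a Gaussian with σ² = 2Dt; advection only shifts the center.
σ = √(2 × 2.63 × 54.1) = 16.9 m.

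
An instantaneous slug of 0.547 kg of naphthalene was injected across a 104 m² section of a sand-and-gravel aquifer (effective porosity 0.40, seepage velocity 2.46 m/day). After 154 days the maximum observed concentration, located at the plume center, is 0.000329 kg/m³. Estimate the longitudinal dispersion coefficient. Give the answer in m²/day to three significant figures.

At the plume center C_max = M/(n_e·A·√(4πDt)), so D = M²/(4πt·(n_e·A·C_max)²).
n_e·A·C_max = 0.40 × 104 × 0.000329 = 0.01369 kg/m.
D = 0.547²/(4π × 154 × 0.01369²) = 0.825 m²/day.

0.825 m²/day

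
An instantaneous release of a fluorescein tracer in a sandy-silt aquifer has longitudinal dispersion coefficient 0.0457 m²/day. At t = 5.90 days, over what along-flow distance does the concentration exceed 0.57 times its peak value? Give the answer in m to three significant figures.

1.56 m

The plume is Gaussian with σ = √(2Dt) = √(2 × 0.0457 × 5.90) = 0.7343 m.
C/C_peak = exp(−Δx²/(2σ²)) = 0.57 ⇒ Δx = σ·√(−2 ln 0.57) = 0.7343 × 1.060 = 0.7784 m.
Width = 2Δx = 1.56 m.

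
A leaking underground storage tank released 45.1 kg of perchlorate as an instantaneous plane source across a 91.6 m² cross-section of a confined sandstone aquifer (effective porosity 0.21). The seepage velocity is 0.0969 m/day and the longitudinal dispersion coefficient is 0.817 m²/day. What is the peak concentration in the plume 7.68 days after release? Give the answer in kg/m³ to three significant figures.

0.264 kg/m³

The peak of an instantaneous 1D plume sits at x = vt; there the Gaussian factor is 1 and C_max = M/(n_e·A·√(4πDt)), where n_e·A is the pore area the mass is dissolved in.
√(4πDt) = √(4π × 0.817 × 7.68) = 8.880 m, so C_max = 45.1/(0.21 × 91.6 × 8.880) = 0.264 kg/m³.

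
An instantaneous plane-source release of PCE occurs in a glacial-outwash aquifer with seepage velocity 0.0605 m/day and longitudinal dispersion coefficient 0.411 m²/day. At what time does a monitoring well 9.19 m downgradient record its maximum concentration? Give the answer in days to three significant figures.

For the 1D instantaneous-source solution, setting ∂C/∂t = 0 at fixed x gives v²t² + 2Dt − x² = 0, so t = (√(D² + v²x²) − D)/v².
√(D² + v²x²) = √(0.411² + 0.0605² × 9.19²) = 0.6914; v² = 0.00366025.
t = (0.6914 − 0.411)/0.00366025 = 76.6 days (vs. the pure-advection estimate x/v = 152 d).

76.6 days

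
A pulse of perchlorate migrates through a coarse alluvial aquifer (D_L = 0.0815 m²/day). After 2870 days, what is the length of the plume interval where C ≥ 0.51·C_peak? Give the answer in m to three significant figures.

The plume is Gaussian with σ = √(2Dt) = √(2 × 0.0815 × 2870) = 21.63 m.
C/C_peak = exp(−Δx²/(2σ²)) = 0.51 ⇒ Δx = σ·√(−2 ln 0.51) = 21.63 × 1.160 = 25.09 m.
Width = 2Δx = 50.2 m.

50.2 m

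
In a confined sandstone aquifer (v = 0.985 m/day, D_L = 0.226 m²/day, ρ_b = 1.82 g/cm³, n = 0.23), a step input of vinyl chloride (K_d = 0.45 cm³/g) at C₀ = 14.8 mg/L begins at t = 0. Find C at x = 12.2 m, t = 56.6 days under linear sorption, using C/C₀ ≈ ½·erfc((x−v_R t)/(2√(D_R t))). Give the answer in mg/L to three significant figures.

Retardation factor R = 1 + ρ_b·K_d/n = 1 + 1.82 × 0.45/0.23 = 4.561.
Sorption retards both mechanisms: v_R = v/R = 0.2160 m/day, D_R = D/R = 0.04955 m²/day.
v_R·t = 0.2160 × 56.6 = 12.2256 m; 2√(D_R t) = 3.349 m; argument = (12.2 − 12.2256)/3.349 = -0.007644.
C = C₀ × ½·erfc(-0.007644) = 14.8 × 0.5043 = 7.46 mg/L.

7.46 mg/L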